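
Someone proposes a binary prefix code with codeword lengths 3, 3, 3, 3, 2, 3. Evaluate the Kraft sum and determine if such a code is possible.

0.875; yes

With common denominator 2^3 = 8: Σ 2^(−ℓᵢ) = 1/8 + 1/8 + 1/8 + 1/8 + 2/8 + 1/8 = 7/8 = 0.875.
Kraft's inequality requires Σ ≤ 1; here Σ = 0.875 ≤ 1, so such a prefix code exists.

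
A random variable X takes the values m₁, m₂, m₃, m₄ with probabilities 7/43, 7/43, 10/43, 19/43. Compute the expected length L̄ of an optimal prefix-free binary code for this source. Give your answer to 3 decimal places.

Repeatedly combine the two least-probable nodes; the expected code length is the sum of the merged weights.
merge 7/43 + 7/43 → 14/43
merge 10/43 + 14/43 → 24/43
merge 19/43 + 24/43 → 1
L = 14/43 + 24/43 + 1 = 81/43 ≈ 1.884 bits/symbol.

1.884 bits/symbol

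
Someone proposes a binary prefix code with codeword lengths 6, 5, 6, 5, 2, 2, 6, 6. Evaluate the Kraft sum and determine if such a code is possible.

0.625; yes

With common denominator 2^6 = 64: Σ 2^(−ℓᵢ) = 1/64 + 2/64 + 1/64 + 2/64 + 16/64 + 16/64 + 1/64 + 1/64 = 40/64 = 0.625.
Kraft's inequality requires Σ ≤ 1; here Σ = 0.625 ≤ 1, so such a prefix code exists.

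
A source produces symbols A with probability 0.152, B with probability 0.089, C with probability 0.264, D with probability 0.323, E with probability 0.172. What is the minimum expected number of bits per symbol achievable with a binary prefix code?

Repeatedly combine the two least-probable nodes; the expected code length is the sum of the merged weights.
merge 89/1000 + 19/125 → 241/1000
merge 43/250 + 241/1000 → 413/1000
merge 33/125 + 323/1000 → 587/1000
merge 413/1000 + 587/1000 → 1
L = 241/1000 + 413/1000 + 587/1000 + 1 = 2241/1000 = 2.241 bits/symbol.

2.241 bits/symbol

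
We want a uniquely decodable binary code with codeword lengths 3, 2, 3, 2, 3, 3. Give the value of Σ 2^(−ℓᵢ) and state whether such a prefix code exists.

1; yes

With common denominator 2^3 = 8: Σ 2^(−ℓᵢ) = 1/8 + 2/8 + 1/8 + 2/8 + 1/8 + 1/8 = 8/8 = 1.
Kraft's inequality requires Σ ≤ 1; here Σ = 1 ≤ 1, so such a prefix code exists.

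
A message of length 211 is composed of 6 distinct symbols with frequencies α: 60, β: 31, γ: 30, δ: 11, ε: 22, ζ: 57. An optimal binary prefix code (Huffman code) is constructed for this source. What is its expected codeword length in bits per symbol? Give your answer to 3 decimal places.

2.445 bits/symbol

Probabilities are the counts divided by 211.
Repeatedly combine the two least-probable nodes; the expected code length is the sum of the merged weights.
merge 11/211 + 22/211 → 33/211
merge 30/211 + 31/211 → 61/211
merge 33/211 + 57/211 → 90/211
merge 60/211 + 61/211 → 121/211
merge 90/211 + 121/211 → 1
L = 33/211 + 61/211 + 90/211 + 121/211 + 1 = 516/211 ≈ 2.445 bits/symbol.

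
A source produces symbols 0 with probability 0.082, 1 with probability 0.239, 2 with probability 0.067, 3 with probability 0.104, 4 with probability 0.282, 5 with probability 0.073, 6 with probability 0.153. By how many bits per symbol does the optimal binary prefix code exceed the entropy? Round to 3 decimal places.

0.024 bits

Entropy H = −Σ p log₂ p ≈ 2.5953 bits.
Huffman merges: 67/1000+73/1000→7/50; 41/500+13/125→93/500; 7/50+153/1000→293/1000; 93/500+239/1000→17/40; 141/500+293/1000→23/40; 17/40+23/40→1. L = 2619/1000 ≈ 2.6190.
L − H = 2.6190 − 2.5953 = 0.024 bits.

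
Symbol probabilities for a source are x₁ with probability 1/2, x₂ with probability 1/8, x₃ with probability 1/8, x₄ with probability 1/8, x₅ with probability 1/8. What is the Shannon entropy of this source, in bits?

Each probability is a power of 1/2, so log₂(1/p) is an integer.
H = Σ p·log₂(1/p) = 1/2·1 + 1/8·3 + 1/8·3 + 1/8·3 + 1/8·3 = 2 bits.

2 bits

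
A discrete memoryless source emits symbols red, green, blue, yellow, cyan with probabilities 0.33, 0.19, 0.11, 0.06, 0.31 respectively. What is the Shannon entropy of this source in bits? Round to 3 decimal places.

H = −Σ pᵢ log₂ pᵢ.
−0.33·log₂(0.33) = 0.5278
−0.19·log₂(0.19) = 0.4552
−0.11·log₂(0.11) = 0.3503
−0.06·log₂(0.06) = 0.2435
−0.31·log₂(0.31) = 0.5238
Sum ≈ 2.1007 → 2.101 bits.

2.101 bits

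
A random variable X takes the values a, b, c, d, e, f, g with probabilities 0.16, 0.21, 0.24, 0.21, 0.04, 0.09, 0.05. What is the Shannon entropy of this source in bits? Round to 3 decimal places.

H = −Σ pᵢ log₂ pᵢ.
−0.16·log₂(0.16) = 0.4230
−0.21·log₂(0.21) = 0.4728
−0.24·log₂(0.24) = 0.4941
−0.21·log₂(0.21) = 0.4728
−0.04·log₂(0.04) = 0.1858
−0.09·log₂(0.09) = 0.3127
−0.05·log₂(0.05) = 0.2161
Sum ≈ 2.5773 → 2.577 bits.

2.577 bits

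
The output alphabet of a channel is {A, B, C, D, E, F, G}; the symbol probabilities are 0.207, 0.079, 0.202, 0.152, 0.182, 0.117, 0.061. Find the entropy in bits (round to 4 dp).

H = −Σ pᵢ log₂ pᵢ.
−0.207·log₂(0.207) = 0.4704
−0.079·log₂(0.079) = 0.2893
−0.202·log₂(0.202) = 0.4661
−0.152·log₂(0.152) = 0.4131
−0.182·log₂(0.182) = 0.4474
−0.117·log₂(0.117) = 0.3622
−0.061·log₂(0.061) = 0.2461
Sum ≈ 2.6946 → 2.6946 bits.

2.6946 bits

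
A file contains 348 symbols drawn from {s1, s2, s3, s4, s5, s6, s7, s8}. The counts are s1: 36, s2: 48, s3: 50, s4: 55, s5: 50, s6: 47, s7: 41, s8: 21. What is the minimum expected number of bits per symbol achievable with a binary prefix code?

Probabilities are the counts divided by 348.
Repeatedly combine the two least-probable nodes; the expected code length is the sum of the merged weights.
merge 7/116 + 3/29 → 19/116
merge 41/348 + 47/348 → 22/87
merge 4/29 + 25/174 → 49/174
merge 25/174 + 55/348 → 35/116
merge 19/116 + 22/87 → 5/12
merge 49/174 + 35/116 → 7/12
merge 5/12 + 7/12 → 1
L = 19/116 + 22/87 + 49/174 + 35/116 + 5/12 + 7/12 + 1 = 3 bits/symbol.

3 bits/symbol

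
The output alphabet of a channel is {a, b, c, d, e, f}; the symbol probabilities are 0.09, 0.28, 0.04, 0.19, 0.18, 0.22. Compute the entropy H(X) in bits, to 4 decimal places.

2.3937 bits

H = −Σ pᵢ log₂ pᵢ.
−0.09·log₂(0.09) = 0.3127
−0.28·log₂(0.28) = 0.5142
−0.04·log₂(0.04) = 0.1858
−0.19·log₂(0.19) = 0.4552
−0.18·log₂(0.18) = 0.4453
−0.22·log₂(0.22) = 0.4806
Sum ≈ 2.3937 → 2.3937 bits.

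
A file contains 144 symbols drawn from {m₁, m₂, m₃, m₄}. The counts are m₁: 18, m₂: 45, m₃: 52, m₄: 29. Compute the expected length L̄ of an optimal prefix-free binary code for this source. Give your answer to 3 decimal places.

Probabilities are the counts divided by 144.
Repeatedly combine the two least-probable nodes; the expected code length is the sum of the merged weights.
merge 1/8 + 29/144 → 47/144
merge 5/16 + 47/144 → 23/36
merge 13/36 + 23/36 → 1
L = 47/144 + 23/36 + 1 = 283/144 ≈ 1.965 bits/symbol.

1.965 bits/symbol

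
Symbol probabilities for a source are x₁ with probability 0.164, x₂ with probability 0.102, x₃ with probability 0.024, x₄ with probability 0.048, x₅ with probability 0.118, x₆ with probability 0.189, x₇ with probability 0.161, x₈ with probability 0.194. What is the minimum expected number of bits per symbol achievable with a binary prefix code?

2.863 bits/symbol

Repeatedly combine the two least-probable nodes; the expected code length is the sum of the merged weights.
merge 3/125 + 6/125 → 9/125
merge 9/125 + 51/500 → 87/500
merge 59/500 + 161/1000 → 279/1000
merge 41/250 + 87/500 → 169/500
merge 189/1000 + 97/500 → 383/1000
merge 279/1000 + 169/500 → 617/1000
merge 383/1000 + 617/1000 → 1
L = 9/125 + 87/500 + 279/1000 + 169/500 + 383/1000 + 617/1000 + 1 = 2863/1000 = 2.863 bits/symbol.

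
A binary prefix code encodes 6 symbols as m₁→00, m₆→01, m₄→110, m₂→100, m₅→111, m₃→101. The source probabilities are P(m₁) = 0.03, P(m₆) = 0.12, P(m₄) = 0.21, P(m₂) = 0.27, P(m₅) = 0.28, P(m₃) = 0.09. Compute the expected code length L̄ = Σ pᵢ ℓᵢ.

2.85 bits/symbol

L̄ = Σ pᵢ·ℓᵢ = 0.03·2 + 0.12·2 + 0.21·3 + 0.27·3 + 0.28·3 + 0.09·3 = 2.85 bits/symbol.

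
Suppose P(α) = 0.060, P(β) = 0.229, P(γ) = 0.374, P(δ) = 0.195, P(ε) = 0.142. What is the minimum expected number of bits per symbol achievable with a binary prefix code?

Repeatedly combine the two least-probable nodes; the expected code length is the sum of the merged weights.
merge 3/50 + 71/500 → 101/500
merge 39/200 + 101/500 → 397/1000
merge 229/1000 + 187/500 → 603/1000
merge 397/1000 + 603/1000 → 1
L = 101/500 + 397/1000 + 603/1000 + 1 = 1101/500 = 2.202 bits/symbol.

2.202 bits/symbol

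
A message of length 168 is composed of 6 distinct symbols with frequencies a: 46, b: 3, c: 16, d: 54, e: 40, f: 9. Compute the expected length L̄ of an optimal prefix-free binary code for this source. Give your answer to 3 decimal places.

Probabilities are the counts divided by 168.
Repeatedly combine the two least-probable nodes; the expected code length is the sum of the merged weights.
merge 1/56 + 3/56 → 1/14
merge 1/14 + 2/21 → 1/6
merge 1/6 + 5/21 → 17/42
merge 23/84 + 9/28 → 25/42
merge 17/42 + 25/42 → 1
L = 1/14 + 1/6 + 17/42 + 25/42 + 1 = 47/21 ≈ 2.238 bits/symbol.

2.238 bits/symbol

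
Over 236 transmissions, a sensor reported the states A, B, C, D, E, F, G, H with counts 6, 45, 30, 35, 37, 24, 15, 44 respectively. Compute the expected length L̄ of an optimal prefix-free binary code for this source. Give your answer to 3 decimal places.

2.898 bits/symbol

Probabilities are the counts divided by 236.
Repeatedly combine the two least-probable nodes; the expected code length is the sum of the merged weights.
merge 3/118 + 15/236 → 21/236
merge 21/236 + 6/59 → 45/236
merge 15/118 + 35/236 → 65/236
merge 37/236 + 11/59 → 81/236
merge 45/236 + 45/236 → 45/118
merge 65/236 + 81/236 → 73/118
merge 45/118 + 73/118 → 1
L = 21/236 + 45/236 + 65/236 + 81/236 + 45/118 + 73/118 + 1 = 171/59 ≈ 2.898 bits/symbol.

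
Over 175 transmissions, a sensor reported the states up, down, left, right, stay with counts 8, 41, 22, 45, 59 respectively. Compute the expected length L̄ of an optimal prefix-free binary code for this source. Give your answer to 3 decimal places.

2.171 bits/symbol

Probabilities are the counts divided by 175.
Repeatedly combine the two least-probable nodes; the expected code length is the sum of the merged weights.
merge 8/175 + 22/175 → 6/35
merge 6/35 + 41/175 → 71/175
merge 9/35 + 59/175 → 104/175
merge 71/175 + 104/175 → 1
L = 6/35 + 71/175 + 104/175 + 1 = 76/35 ≈ 2.171 bits/symbol.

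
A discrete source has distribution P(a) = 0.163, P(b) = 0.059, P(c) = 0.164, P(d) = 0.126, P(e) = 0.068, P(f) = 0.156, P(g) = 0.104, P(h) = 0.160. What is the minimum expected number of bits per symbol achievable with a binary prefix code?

2.963 bits/symbol

Repeatedly combine the two least-probable nodes; the expected code length is the sum of the merged weights.
merge 59/1000 + 17/250 → 127/1000
merge 13/125 + 63/500 → 23/100
merge 127/1000 + 39/250 → 283/1000
merge 4/25 + 163/1000 → 323/1000
merge 41/250 + 23/100 → 197/500
merge 283/1000 + 323/1000 → 303/500
merge 197/500 + 303/500 → 1
L = 127/1000 + 23/100 + 283/1000 + 323/1000 + 197/500 + 303/500 + 1 = 2963/1000 = 2.963 bits/symbol.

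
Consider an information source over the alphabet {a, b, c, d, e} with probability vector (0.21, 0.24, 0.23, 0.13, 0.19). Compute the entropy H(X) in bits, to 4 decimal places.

2.2925 bits

H = −Σ pᵢ log₂ pᵢ.
−0.21·log₂(0.21) = 0.4728
−0.24·log₂(0.24) = 0.4941
−0.23·log₂(0.23) = 0.4877
−0.13·log₂(0.13) = 0.3826
−0.19·log₂(0.19) = 0.4552
Sum ≈ 2.2925 → 2.2925 bits.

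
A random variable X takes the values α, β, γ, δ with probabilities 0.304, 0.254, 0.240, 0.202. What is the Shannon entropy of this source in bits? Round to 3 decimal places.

H = −Σ pᵢ log₂ pᵢ.
−0.304·log₂(0.304) = 0.5222
−0.254·log₂(0.254) = 0.5022
−0.240·log₂(0.240) = 0.4941
−0.202·log₂(0.202) = 0.4661
Sum ≈ 1.9847 → 1.985 bits.

1.985 bits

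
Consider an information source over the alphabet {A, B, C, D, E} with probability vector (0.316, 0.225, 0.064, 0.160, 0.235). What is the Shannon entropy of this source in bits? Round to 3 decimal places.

H = −Σ pᵢ log₂ pᵢ.
−0.316·log₂(0.316) = 0.5252
−0.225·log₂(0.225) = 0.4842
−0.064·log₂(0.064) = 0.2538
−0.160·log₂(0.160) = 0.4230
−0.235·log₂(0.235) = 0.4910
Sum ≈ 2.1772 → 2.177 bits.

2.177 bits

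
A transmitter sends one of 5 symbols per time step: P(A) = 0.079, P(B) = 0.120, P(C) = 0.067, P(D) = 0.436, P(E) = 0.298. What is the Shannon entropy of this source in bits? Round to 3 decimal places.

H = −Σ pᵢ log₂ pᵢ.
−0.079·log₂(0.079) = 0.2893
−0.120·log₂(0.120) = 0.3671
−0.067·log₂(0.067) = 0.2613
−0.436·log₂(0.436) = 0.5222
−0.298·log₂(0.298) = 0.5205
Sum ≈ 1.9603 → 1.960 bits.

1.960 bits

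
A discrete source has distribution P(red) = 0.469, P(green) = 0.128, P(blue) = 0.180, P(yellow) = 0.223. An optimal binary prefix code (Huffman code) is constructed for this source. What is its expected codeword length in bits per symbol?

Repeatedly combine the two least-probable nodes; the expected code length is the sum of the merged weights.
merge 16/125 + 9/50 → 77/250
merge 223/1000 + 77/250 → 531/1000
merge 469/1000 + 531/1000 → 1
L = 77/250 + 531/1000 + 1 = 1839/1000 = 1.839 bits/symbol.

1.839 bits/symbol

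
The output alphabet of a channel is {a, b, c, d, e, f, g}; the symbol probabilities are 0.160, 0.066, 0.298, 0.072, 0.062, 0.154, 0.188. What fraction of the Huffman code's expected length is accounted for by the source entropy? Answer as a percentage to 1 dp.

Entropy H = −Σ p log₂ p ≈ 2.5933 bits.
Huffman merges: 31/500+33/500→16/125; 9/125+16/125→1/5; 77/500+4/25→157/500; 47/250+1/5→97/250; 149/500+157/500→153/250; 97/250+153/250→1. L = 1321/500 ≈ 2.6420.
Efficiency = H/L = 2.5933/2.6420 = 98.2%.

98.2%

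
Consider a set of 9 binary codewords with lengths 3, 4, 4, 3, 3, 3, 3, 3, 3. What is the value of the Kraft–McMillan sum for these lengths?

With common denominator 2^4 = 16: Σ 2^(−ℓᵢ) = 2/16 + 1/16 + 1/16 + 2/16 + 2/16 + 2/16 + 2/16 + 2/16 + 2/16 = 16/16 = 1.

1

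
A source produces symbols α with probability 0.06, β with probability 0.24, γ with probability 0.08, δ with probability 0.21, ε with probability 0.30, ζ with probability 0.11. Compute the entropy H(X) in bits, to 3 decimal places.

2.373 bits

H = −Σ pᵢ log₂ pᵢ.
−0.06·log₂(0.06) = 0.2435
−0.24·log₂(0.24) = 0.4941
−0.08·log₂(0.08) = 0.2915
−0.21·log₂(0.21) = 0.4728
−0.30·log₂(0.30) = 0.5211
−0.11·log₂(0.11) = 0.3503
Sum ≈ 2.3734 → 2.373 bits.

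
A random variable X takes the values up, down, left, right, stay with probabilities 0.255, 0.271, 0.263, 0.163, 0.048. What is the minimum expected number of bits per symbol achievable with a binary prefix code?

Repeatedly combine the two least-probable nodes; the expected code length is the sum of the merged weights.
merge 6/125 + 163/1000 → 211/1000
merge 211/1000 + 51/200 → 233/500
merge 263/1000 + 271/1000 → 267/500
merge 233/500 + 267/500 → 1
L = 211/1000 + 233/500 + 267/500 + 1 = 2211/1000 = 2.211 bits/symbol.

2.211 bits/symbol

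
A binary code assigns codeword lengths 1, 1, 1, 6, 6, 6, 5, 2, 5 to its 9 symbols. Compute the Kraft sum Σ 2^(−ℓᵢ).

With common denominator 2^6 = 64: Σ 2^(−ℓᵢ) = 32/64 + 32/64 + 32/64 + 1/64 + 1/64 + 1/64 + 2/64 + 16/64 + 2/64 = 119/64 = 1.859375.

1.859375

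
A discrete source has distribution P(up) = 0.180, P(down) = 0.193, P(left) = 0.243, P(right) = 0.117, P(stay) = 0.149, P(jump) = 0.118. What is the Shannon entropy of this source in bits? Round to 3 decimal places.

2.535 bits

H = −Σ pᵢ log₂ pᵢ.
−0.180·log₂(0.180) = 0.4453
−0.193·log₂(0.193) = 0.4581
−0.243·log₂(0.243) = 0.4960
−0.117·log₂(0.117) = 0.3622
−0.149·log₂(0.149) = 0.4092
−0.118·log₂(0.118) = 0.3638
Sum ≈ 2.5345 → 2.535 bits.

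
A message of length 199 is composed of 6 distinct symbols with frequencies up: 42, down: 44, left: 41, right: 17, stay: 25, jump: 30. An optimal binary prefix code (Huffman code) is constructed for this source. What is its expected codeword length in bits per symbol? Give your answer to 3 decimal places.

2.568 bits/symbol

Probabilities are the counts divided by 199.
Repeatedly combine the two least-probable nodes; the expected code length is the sum of the merged weights.
merge 17/199 + 25/199 → 42/199
merge 30/199 + 41/199 → 71/199
merge 42/199 + 42/199 → 84/199
merge 44/199 + 71/199 → 115/199
merge 84/199 + 115/199 → 1
L = 42/199 + 71/199 + 84/199 + 115/199 + 1 = 511/199 ≈ 2.568 bits/symbol.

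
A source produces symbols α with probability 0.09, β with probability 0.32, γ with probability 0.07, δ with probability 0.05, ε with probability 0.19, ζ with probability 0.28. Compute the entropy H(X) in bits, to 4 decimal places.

2.2928 bits

H = −Σ pᵢ log₂ pᵢ.
−0.09·log₂(0.09) = 0.3127
−0.32·log₂(0.32) = 0.5260
−0.07·log₂(0.07) = 0.2686
−0.05·log₂(0.05) = 0.2161
−0.19·log₂(0.19) = 0.4552
−0.28·log₂(0.28) = 0.5142
Sum ≈ 2.2928 → 2.2928 bits.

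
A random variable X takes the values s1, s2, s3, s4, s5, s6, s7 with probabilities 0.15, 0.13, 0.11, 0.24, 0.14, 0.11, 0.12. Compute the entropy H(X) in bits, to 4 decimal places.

H = −Σ pᵢ log₂ pᵢ.
−0.15·log₂(0.15) = 0.4105
−0.13·log₂(0.13) = 0.3826
−0.11·log₂(0.11) = 0.3503
−0.24·log₂(0.24) = 0.4941
−0.14·log₂(0.14) = 0.3971
−0.11·log₂(0.11) = 0.3503
−0.12·log₂(0.12) = 0.3671
Sum ≈ 2.7521 → 2.7521 bits.

2.7521 bits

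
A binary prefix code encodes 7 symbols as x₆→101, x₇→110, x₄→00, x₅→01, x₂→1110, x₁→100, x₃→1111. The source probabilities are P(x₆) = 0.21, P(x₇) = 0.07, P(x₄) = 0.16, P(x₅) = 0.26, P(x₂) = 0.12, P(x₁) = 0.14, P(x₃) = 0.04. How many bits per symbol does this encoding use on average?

L̄ = Σ pᵢ·ℓᵢ = 0.21·3 + 0.07·3 + 0.16·2 + 0.26·2 + 0.12·4 + 0.14·3 + 0.04·4 = 2.74 bits/symbol.

2.74 bits/symbol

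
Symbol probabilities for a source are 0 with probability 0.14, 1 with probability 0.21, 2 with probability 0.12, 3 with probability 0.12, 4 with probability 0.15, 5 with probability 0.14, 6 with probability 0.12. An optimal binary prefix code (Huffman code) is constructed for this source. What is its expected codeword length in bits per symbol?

Repeatedly combine the two least-probable nodes; the expected code length is the sum of the merged weights.
merge 3/25 + 3/25 → 6/25
merge 3/25 + 7/50 → 13/50
merge 7/50 + 3/20 → 29/100
merge 21/100 + 6/25 → 9/20
merge 13/50 + 29/100 → 11/20
merge 9/20 + 11/20 → 1
L = 6/25 + 13/50 + 29/100 + 9/20 + 11/20 + 1 = 279/100 = 2.79 bits/symbol.

2.79 bits/symbol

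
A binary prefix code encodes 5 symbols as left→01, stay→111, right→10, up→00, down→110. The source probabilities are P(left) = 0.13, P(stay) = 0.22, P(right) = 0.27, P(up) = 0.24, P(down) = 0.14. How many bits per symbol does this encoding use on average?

2.36 bits/symbol

L̄ = Σ pᵢ·ℓᵢ = 0.13·2 + 0.22·3 + 0.27·2 + 0.24·2 + 0.14·3 = 2.36 bits/symbol.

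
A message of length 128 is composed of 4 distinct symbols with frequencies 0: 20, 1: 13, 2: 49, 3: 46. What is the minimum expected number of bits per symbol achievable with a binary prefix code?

1.875 bits/symbol

Probabilities are the counts divided by 128.
Repeatedly combine the two least-probable nodes; the expected code length is the sum of the merged weights.
merge 13/128 + 5/32 → 33/128
merge 33/128 + 23/64 → 79/128
merge 49/128 + 79/128 → 1
L = 33/128 + 79/128 + 1 = 15/8 = 1.875 bits/symbol.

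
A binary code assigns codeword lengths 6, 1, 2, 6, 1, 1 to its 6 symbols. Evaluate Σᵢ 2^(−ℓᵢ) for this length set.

With common denominator 2^6 = 64: Σ 2^(−ℓᵢ) = 1/64 + 32/64 + 16/64 + 1/64 + 32/64 + 32/64 = 114/64 = 1.78125.

1.78125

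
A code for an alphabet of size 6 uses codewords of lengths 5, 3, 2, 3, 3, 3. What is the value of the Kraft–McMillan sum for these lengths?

0.78125

With common denominator 2^5 = 32: Σ 2^(−ℓᵢ) = 1/32 + 4/32 + 8/32 + 4/32 + 4/32 + 4/32 = 25/32 = 0.78125.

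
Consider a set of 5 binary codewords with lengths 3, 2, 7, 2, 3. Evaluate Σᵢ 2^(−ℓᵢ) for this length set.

0.7578125

With common denominator 2^7 = 128: Σ 2^(−ℓᵢ) = 16/128 + 32/128 + 1/128 + 32/128 + 16/128 = 97/128 = 0.7578125.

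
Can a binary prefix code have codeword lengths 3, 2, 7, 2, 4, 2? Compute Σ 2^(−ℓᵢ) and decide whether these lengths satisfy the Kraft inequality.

With common denominator 2^7 = 128: Σ 2^(−ℓᵢ) = 16/128 + 32/128 + 1/128 + 32/128 + 8/128 + 32/128 = 121/128 = 0.9453125.
Kraft's inequality requires Σ ≤ 1; here Σ = 0.9453125 ≤ 1, so such a prefix code exists.

0.9453125; yes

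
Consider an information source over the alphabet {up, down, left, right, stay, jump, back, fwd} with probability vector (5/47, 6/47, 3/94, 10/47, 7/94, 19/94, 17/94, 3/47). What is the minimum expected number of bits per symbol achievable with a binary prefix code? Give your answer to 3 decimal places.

Repeatedly combine the two least-probable nodes; the expected code length is the sum of the merged weights.
merge 3/94 + 3/47 → 9/94
merge 7/94 + 9/94 → 8/47
merge 5/47 + 6/47 → 11/47
merge 8/47 + 17/94 → 33/94
merge 19/94 + 10/47 → 39/94
merge 11/47 + 33/94 → 55/94
merge 39/94 + 55/94 → 1
L = 9/94 + 8/47 + 11/47 + 33/94 + 39/94 + 55/94 + 1 = 134/47 ≈ 2.851 bits/symbol.

2.851 bits/symbol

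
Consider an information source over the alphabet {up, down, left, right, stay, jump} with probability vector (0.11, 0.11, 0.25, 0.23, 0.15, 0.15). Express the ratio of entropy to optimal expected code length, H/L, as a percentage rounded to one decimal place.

Entropy H = −Σ p log₂ p ≈ 2.5093 bits.
Huffman merges: 11/100+11/100→11/50; 3/20+3/20→3/10; 11/50+23/100→9/20; 1/4+3/10→11/20; 9/20+11/20→1. L = 63/25 ≈ 2.5200.
Efficiency = H/L = 2.5093/2.5200 = 99.6%.

99.6%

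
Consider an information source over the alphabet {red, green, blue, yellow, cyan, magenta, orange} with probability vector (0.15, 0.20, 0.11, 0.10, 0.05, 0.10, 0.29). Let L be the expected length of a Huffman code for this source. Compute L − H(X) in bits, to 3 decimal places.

0.036 bits

Entropy H = −Σ p log₂ p ≈ 2.6236 bits.
Huffman merges: 1/20+1/10→3/20; 1/10+11/100→21/100; 3/20+3/20→3/10; 1/5+21/100→41/100; 29/100+3/10→59/100; 41/100+59/100→1. L = 133/50 ≈ 2.6600.
L − H = 2.6600 − 2.6236 = 0.036 bits.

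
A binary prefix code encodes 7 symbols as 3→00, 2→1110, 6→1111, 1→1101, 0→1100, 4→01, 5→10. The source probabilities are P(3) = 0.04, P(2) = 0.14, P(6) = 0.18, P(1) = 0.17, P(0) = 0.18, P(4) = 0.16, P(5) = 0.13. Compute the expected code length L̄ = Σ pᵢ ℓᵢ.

L̄ = Σ pᵢ·ℓᵢ = 0.04·2 + 0.14·4 + 0.18·4 + 0.17·4 + 0.18·4 + 0.16·2 + 0.13·2 = 3.34 bits/symbol.

3.34 bits/symbol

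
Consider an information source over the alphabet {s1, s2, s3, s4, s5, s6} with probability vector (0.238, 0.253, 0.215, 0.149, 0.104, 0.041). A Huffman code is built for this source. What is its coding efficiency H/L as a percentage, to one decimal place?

98.8%

Entropy H = −Σ p log₂ p ≈ 2.4091 bits.
Huffman merges: 41/1000+13/125→29/200; 29/200+149/1000→147/500; 43/200+119/500→453/1000; 253/1000+147/500→547/1000; 453/1000+547/1000→1. L = 2439/1000 ≈ 2.4390.
Efficiency = H/L = 2.4091/2.4390 = 98.8%.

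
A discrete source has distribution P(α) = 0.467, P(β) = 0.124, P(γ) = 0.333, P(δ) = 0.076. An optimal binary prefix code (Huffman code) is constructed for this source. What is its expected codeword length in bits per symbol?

1.733 bits/symbol

Repeatedly combine the two least-probable nodes; the expected code length is the sum of the merged weights.
merge 19/250 + 31/250 → 1/5
merge 1/5 + 333/1000 → 533/1000
merge 467/1000 + 533/1000 → 1
L = 1/5 + 533/1000 + 1 = 1733/1000 = 1.733 bits/symbol.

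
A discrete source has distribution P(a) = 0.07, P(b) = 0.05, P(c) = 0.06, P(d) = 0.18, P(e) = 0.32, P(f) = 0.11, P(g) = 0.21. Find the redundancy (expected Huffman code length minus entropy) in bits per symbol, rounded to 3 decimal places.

Entropy H = −Σ p log₂ p ≈ 2.5226 bits.
Huffman merges: 1/20+3/50→11/100; 7/100+11/100→9/50; 11/100+9/50→29/100; 9/50+21/100→39/100; 29/100+8/25→61/100; 39/100+61/100→1. L = 129/50 ≈ 2.5800.
L − H = 2.5800 − 2.5226 = 0.057 bits.

0.057 bits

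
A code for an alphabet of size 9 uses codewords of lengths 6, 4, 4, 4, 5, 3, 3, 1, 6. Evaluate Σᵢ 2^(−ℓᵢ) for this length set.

1

With common denominator 2^6 = 64: Σ 2^(−ℓᵢ) = 1/64 + 4/64 + 4/64 + 4/64 + 2/64 + 8/64 + 8/64 + 32/64 + 1/64 = 64/64 = 1.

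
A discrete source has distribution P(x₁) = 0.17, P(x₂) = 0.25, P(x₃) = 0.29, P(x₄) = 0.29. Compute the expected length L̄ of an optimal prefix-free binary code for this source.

2 bits/symbol

Repeatedly combine the two least-probable nodes; the expected code length is the sum of the merged weights.
merge 17/100 + 1/4 → 21/50
merge 29/100 + 29/100 → 29/50
merge 21/50 + 29/50 → 1
L = 21/50 + 29/50 + 1 = 2 bits/symbol.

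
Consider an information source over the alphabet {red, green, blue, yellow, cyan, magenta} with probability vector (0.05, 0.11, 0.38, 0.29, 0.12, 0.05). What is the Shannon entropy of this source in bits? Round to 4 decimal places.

H = −Σ pᵢ log₂ pᵢ.
−0.05·log₂(0.05) = 0.2161
−0.11·log₂(0.11) = 0.3503
−0.38·log₂(0.38) = 0.5305
−0.29·log₂(0.29) = 0.5179
−0.12·log₂(0.12) = 0.3671
−0.05·log₂(0.05) = 0.2161
Sum ≈ 2.1979 → 2.1979 bits.

2.1979 bits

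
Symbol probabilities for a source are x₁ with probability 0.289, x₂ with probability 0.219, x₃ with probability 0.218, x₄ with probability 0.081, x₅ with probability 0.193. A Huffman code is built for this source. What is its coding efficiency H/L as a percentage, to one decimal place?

98.0%

Entropy H = −Σ p log₂ p ≈ 2.2282 bits.
Huffman merges: 81/1000+193/1000→137/500; 109/500+219/1000→437/1000; 137/500+289/1000→563/1000; 437/1000+563/1000→1. L = 1137/500 ≈ 2.2740.
Efficiency = H/L = 2.2282/2.2740 = 98.0%.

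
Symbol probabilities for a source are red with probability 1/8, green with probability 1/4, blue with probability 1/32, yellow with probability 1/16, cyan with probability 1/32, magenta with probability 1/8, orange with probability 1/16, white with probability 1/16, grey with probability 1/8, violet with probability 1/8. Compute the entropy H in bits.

Each probability is a power of 1/2, so log₂(1/p) is an integer.
H = Σ p·log₂(1/p) = 1/8·3 + 1/4·2 + 1/32·5 + 1/16·4 + 1/32·5 + 1/8·3 + 1/16·4 + 1/16·4 + 1/8·3 + 1/8·3 = 3.0625 bits.

3.0625 bits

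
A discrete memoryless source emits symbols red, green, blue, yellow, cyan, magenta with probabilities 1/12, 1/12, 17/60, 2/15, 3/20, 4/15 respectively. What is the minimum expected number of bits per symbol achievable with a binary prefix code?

2.45 bits/symbol

Repeatedly combine the two least-probable nodes; the expected code length is the sum of the merged weights.
merge 1/12 + 1/12 → 1/6
merge 2/15 + 3/20 → 17/60
merge 1/6 + 4/15 → 13/30
merge 17/60 + 17/60 → 17/30
merge 13/30 + 17/30 → 1
L = 1/6 + 17/60 + 13/30 + 17/30 + 1 = 49/20 = 2.45 bits/symbol.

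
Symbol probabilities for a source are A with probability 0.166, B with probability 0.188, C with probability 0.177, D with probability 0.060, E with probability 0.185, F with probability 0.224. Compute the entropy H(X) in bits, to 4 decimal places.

H = −Σ pᵢ log₂ pᵢ.
−0.166·log₂(0.166) = 0.4301
−0.188·log₂(0.188) = 0.4533
−0.177·log₂(0.177) = 0.4422
−0.060·log₂(0.060) = 0.2435
−0.185·log₂(0.185) = 0.4504
−0.224·log₂(0.224) = 0.4835
Sum ≈ 2.5029 → 2.5029 bits.

2.5029 bits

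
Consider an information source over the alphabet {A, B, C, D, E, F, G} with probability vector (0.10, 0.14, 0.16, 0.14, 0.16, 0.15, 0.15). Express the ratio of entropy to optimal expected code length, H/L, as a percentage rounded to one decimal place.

98.4%

Entropy H = −Σ p log₂ p ≈ 2.7935 bits.
Huffman merges: 1/10+7/50→6/25; 7/50+3/20→29/100; 3/20+4/25→31/100; 4/25+6/25→2/5; 29/100+31/100→3/5; 2/5+3/5→1. L = 71/25 ≈ 2.8400.
Efficiency = H/L = 2.7935/2.8400 = 98.4%.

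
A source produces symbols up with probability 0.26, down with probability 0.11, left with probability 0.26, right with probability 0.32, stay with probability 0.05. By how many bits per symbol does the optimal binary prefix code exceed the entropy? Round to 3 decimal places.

Entropy H = −Σ p log₂ p ≈ 2.1030 bits.
Huffman merges: 1/20+11/100→4/25; 4/25+13/50→21/50; 13/50+8/25→29/50; 21/50+29/50→1. L = 54/25 ≈ 2.1600.
L − H = 2.1600 − 2.1030 = 0.057 bits.

0.057 bits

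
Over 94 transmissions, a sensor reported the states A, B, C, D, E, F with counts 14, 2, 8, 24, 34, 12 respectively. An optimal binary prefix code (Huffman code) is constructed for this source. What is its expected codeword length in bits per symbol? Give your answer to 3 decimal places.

Probabilities are the counts divided by 94.
Repeatedly combine the two least-probable nodes; the expected code length is the sum of the merged weights.
merge 1/47 + 4/47 → 5/47
merge 5/47 + 6/47 → 11/47
merge 7/47 + 11/47 → 18/47
merge 12/47 + 17/47 → 29/47
merge 18/47 + 29/47 → 1
L = 5/47 + 11/47 + 18/47 + 29/47 + 1 = 110/47 ≈ 2.340 bits/symbol.

2.340 bits/symbol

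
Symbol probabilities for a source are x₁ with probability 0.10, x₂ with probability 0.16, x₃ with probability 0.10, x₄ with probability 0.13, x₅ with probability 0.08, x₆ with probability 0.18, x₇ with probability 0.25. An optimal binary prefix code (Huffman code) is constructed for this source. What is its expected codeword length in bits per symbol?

2.75 bits/symbol

Repeatedly combine the two least-probable nodes; the expected code length is the sum of the merged weights.
merge 2/25 + 1/10 → 9/50
merge 1/10 + 13/100 → 23/100
merge 4/25 + 9/50 → 17/50
merge 9/50 + 23/100 → 41/100
merge 1/4 + 17/50 → 59/100
merge 41/100 + 59/100 → 1
L = 9/50 + 23/100 + 17/50 + 41/100 + 59/100 + 1 = 11/4 = 2.75 bits/symbol.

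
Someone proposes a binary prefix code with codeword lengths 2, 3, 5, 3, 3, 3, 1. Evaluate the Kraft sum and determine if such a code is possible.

1.28125; no

With common denominator 2^5 = 32: Σ 2^(−ℓᵢ) = 8/32 + 4/32 + 1/32 + 4/32 + 4/32 + 4/32 + 16/32 = 41/32 = 1.28125.
Kraft's inequality requires Σ ≤ 1; here Σ = 1.28125 > 1, so no such prefix code exists.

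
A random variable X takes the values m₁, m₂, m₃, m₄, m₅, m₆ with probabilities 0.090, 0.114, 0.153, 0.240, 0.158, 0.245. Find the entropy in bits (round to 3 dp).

H = −Σ pᵢ log₂ pᵢ.
−0.090·log₂(0.090) = 0.3127
−0.114·log₂(0.114) = 0.3571
−0.153·log₂(0.153) = 0.4144
−0.240·log₂(0.240) = 0.4941
−0.158·log₂(0.158) = 0.4206
−0.245·log₂(0.245) = 0.4971
Sum ≈ 2.4961 → 2.496 bits.

2.496 bits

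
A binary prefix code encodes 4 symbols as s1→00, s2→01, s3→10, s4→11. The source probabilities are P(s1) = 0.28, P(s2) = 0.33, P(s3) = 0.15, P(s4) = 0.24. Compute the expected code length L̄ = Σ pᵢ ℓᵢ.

2 bits/symbol

L̄ = Σ pᵢ·ℓᵢ = 0.28·2 + 0.33·2 + 0.15·2 + 0.24·2 = 2 bits/symbol.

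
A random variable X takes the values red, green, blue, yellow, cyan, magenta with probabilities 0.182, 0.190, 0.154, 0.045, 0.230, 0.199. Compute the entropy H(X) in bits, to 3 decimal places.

H = −Σ pᵢ log₂ pᵢ.
−0.182·log₂(0.182) = 0.4474
−0.190·log₂(0.190) = 0.4552
−0.154·log₂(0.154) = 0.4156
−0.045·log₂(0.045) = 0.2013
−0.230·log₂(0.230) = 0.4877
−0.199·log₂(0.199) = 0.4635
Sum ≈ 2.4707 → 2.471 bits.

2.471 bits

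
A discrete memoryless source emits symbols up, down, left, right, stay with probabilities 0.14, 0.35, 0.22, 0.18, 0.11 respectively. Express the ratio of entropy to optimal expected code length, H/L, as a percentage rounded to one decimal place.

Entropy H = −Σ p log₂ p ≈ 2.2034 bits.
Huffman merges: 11/100+7/50→1/4; 9/50+11/50→2/5; 1/4+7/20→3/5; 2/5+3/5→1. L = 9/4 ≈ 2.2500.
Efficiency = H/L = 2.2034/2.2500 = 97.9%.

97.9%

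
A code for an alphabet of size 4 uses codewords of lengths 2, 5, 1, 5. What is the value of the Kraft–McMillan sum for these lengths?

With common denominator 2^5 = 32: Σ 2^(−ℓᵢ) = 8/32 + 1/32 + 16/32 + 1/32 = 26/32 = 0.8125.

0.8125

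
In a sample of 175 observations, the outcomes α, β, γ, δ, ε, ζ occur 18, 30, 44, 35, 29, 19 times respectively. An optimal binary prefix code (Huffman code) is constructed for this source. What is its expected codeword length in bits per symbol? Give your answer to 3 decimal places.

Probabilities are the counts divided by 175.
Repeatedly combine the two least-probable nodes; the expected code length is the sum of the merged weights.
merge 18/175 + 19/175 → 37/175
merge 29/175 + 6/35 → 59/175
merge 1/5 + 37/175 → 72/175
merge 44/175 + 59/175 → 103/175
merge 72/175 + 103/175 → 1
L = 37/175 + 59/175 + 72/175 + 103/175 + 1 = 446/175 ≈ 2.549 bits/symbol.

2.549 bits/symbol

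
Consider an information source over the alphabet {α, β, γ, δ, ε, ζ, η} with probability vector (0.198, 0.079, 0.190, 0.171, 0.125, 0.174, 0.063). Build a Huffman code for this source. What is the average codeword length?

Repeatedly combine the two least-probable nodes; the expected code length is the sum of the merged weights.
merge 63/1000 + 79/1000 → 71/500
merge 1/8 + 71/500 → 267/1000
merge 171/1000 + 87/500 → 69/200
merge 19/100 + 99/500 → 97/250
merge 267/1000 + 69/200 → 153/250
merge 97/250 + 153/250 → 1
L = 71/500 + 267/1000 + 69/200 + 97/250 + 153/250 + 1 = 1377/500 = 2.754 bits/symbol.

2.754 bits/symbol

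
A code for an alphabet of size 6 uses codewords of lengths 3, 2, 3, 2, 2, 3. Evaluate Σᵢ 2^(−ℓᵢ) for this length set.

With common denominator 2^3 = 8: Σ 2^(−ℓᵢ) = 1/8 + 2/8 + 1/8 + 2/8 + 2/8 + 1/8 = 9/8 = 1.125.

1.125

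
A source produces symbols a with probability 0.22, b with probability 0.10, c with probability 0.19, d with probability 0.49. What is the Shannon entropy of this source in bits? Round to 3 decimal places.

1.772 bits

H = −Σ pᵢ log₂ pᵢ.
−0.22·log₂(0.22) = 0.4806
−0.10·log₂(0.10) = 0.3322
−0.19·log₂(0.19) = 0.4552
−0.49·log₂(0.49) = 0.5043
Sum ≈ 1.7723 → 1.772 bits.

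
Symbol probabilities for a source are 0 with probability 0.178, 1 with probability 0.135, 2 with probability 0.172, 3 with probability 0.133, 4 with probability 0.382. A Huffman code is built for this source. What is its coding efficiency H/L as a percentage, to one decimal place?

97.8%

Entropy H = −Σ p log₂ p ≈ 2.1875 bits.
Huffman merges: 133/1000+27/200→67/250; 43/250+89/500→7/20; 67/250+7/20→309/500; 191/500+309/500→1. L = 559/250 ≈ 2.2360.
Efficiency = H/L = 2.1875/2.2360 = 97.8%.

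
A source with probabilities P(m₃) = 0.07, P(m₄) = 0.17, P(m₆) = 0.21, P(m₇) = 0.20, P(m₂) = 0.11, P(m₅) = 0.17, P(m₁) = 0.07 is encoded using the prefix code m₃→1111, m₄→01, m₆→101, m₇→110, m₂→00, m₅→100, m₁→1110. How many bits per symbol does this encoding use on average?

L̄ = Σ pᵢ·ℓᵢ = 0.07·4 + 0.17·2 + 0.21·3 + 0.20·3 + 0.11·2 + 0.17·3 + 0.07·4 = 2.86 bits/symbol.

2.86 bits/symbol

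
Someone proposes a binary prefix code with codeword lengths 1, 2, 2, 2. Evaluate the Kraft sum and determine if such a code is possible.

1.25; no

With common denominator 2^2 = 4: Σ 2^(−ℓᵢ) = 2/4 + 1/4 + 1/4 + 1/4 = 5/4 = 1.25.
Kraft's inequality requires Σ ≤ 1; here Σ = 1.25 > 1, so no such prefix code exists.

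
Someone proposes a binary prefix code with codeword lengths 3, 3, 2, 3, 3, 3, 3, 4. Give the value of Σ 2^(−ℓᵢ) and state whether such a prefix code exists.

1.0625; no

With common denominator 2^4 = 16: Σ 2^(−ℓᵢ) = 2/16 + 2/16 + 4/16 + 2/16 + 2/16 + 2/16 + 2/16 + 1/16 = 17/16 = 1.0625.
Kraft's inequality requires Σ ≤ 1; here Σ = 1.0625 > 1, so no such prefix code exists.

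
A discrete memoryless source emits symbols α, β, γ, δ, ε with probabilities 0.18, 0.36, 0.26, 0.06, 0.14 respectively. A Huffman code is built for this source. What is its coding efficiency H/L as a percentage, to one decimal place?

Entropy H = −Σ p log₂ p ≈ 2.1219 bits.
Huffman merges: 3/50+7/50→1/5; 9/50+1/5→19/50; 13/50+9/25→31/50; 19/50+31/50→1. L = 11/5 ≈ 2.2000.
Efficiency = H/L = 2.1219/2.2000 = 96.4%.

96.4%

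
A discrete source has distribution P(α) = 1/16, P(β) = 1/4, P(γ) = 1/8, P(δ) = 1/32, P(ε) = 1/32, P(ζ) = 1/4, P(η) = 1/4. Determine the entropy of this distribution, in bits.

2.4375 bits

Each probability is a power of 1/2, so log₂(1/p) is an integer.
H = Σ p·log₂(1/p) = 1/16·4 + 1/4·2 + 1/8·3 + 1/32·5 + 1/32·5 + 1/4·2 + 1/4·2 = 2.4375 bits.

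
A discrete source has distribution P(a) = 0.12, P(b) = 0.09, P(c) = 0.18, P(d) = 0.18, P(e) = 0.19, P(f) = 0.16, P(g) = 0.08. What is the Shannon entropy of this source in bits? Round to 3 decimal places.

2.740 bits

H = −Σ pᵢ log₂ pᵢ.
−0.12·log₂(0.12) = 0.3671
−0.09·log₂(0.09) = 0.3127
−0.18·log₂(0.18) = 0.4453
−0.18·log₂(0.18) = 0.4453
−0.19·log₂(0.19) = 0.4552
−0.16·log₂(0.16) = 0.4230
−0.08·log₂(0.08) = 0.2915
Sum ≈ 2.7401 → 2.740 bits.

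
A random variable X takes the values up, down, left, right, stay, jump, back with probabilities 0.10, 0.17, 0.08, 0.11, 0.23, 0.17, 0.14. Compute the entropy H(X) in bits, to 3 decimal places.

H = −Σ pᵢ log₂ pᵢ.
−0.10·log₂(0.10) = 0.3322
−0.17·log₂(0.17) = 0.4346
−0.08·log₂(0.08) = 0.2915
−0.11·log₂(0.11) = 0.3503
−0.23·log₂(0.23) = 0.4877
−0.17·log₂(0.17) = 0.4346
−0.14·log₂(0.14) = 0.3971
Sum ≈ 2.7279 → 2.728 bits.

2.728 bits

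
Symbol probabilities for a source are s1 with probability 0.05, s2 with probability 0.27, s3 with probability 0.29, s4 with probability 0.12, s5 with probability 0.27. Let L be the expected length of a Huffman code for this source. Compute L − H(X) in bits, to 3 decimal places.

Entropy H = −Σ p log₂ p ≈ 2.1211 bits.
Huffman merges: 1/20+3/25→17/100; 17/100+27/100→11/25; 27/100+29/100→14/25; 11/25+14/25→1. L = 217/100 ≈ 2.1700.
L − H = 2.1700 − 2.1211 = 0.049 bits.

0.049 bits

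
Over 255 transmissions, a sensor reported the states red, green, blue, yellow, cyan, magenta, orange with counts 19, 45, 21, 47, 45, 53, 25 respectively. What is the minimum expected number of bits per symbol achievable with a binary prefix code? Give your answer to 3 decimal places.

Probabilities are the counts divided by 255.
Repeatedly combine the two least-probable nodes; the expected code length is the sum of the merged weights.
merge 19/255 + 7/85 → 8/51
merge 5/51 + 8/51 → 13/51
merge 3/17 + 3/17 → 6/17
merge 47/255 + 53/255 → 20/51
merge 13/51 + 6/17 → 31/51
merge 20/51 + 31/51 → 1
L = 8/51 + 13/51 + 6/17 + 20/51 + 31/51 + 1 = 47/17 ≈ 2.765 bits/symbol.

2.765 bits/symbol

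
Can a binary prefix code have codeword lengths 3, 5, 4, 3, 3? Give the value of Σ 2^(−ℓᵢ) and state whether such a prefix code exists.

0.46875; yes

With common denominator 2^5 = 32: Σ 2^(−ℓᵢ) = 4/32 + 1/32 + 2/32 + 4/32 + 4/32 = 15/32 = 0.46875.
Kraft's inequality requires Σ ≤ 1; here Σ = 0.46875 ≤ 1, so such a prefix code exists.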